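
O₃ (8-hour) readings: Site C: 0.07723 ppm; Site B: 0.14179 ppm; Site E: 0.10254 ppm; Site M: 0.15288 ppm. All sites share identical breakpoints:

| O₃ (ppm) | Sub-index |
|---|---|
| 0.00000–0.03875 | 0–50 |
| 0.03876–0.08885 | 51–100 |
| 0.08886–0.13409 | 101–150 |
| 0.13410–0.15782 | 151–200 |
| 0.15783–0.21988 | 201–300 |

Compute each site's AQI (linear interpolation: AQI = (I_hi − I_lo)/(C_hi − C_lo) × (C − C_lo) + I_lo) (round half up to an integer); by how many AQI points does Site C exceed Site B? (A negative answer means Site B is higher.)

Site C: 0.07723 lies in 0.03876–0.08885, so I_lo=51, I_hi=100, C_lo=0.03876, C_hi=0.08885.
(100−51)/(0.08885−0.03876) × (0.07723−0.03876) + 51 = 49/0.05009 × 0.03847 + 51 ≈ 88.63 → 89.
Site B: row 0.13410–0.15782 (AQI 151–200). (200−151)·(0.14179−0.13410)/(0.15782−0.13410) + 151 = 49·0.00769/0.02372 + 151 ≈ 166.89 → 167.
Site E 0.10254: bracket 0.08886–0.13409 → index 101–150; slope 49/0.04523, offset 0.01368.
AQI = 101 + 49/0.04523·0.01368 ≈ 115.82 ⇒ 116.
Site M 0.15288: bracket 0.13410–0.15782 → index 151–200; slope 49/0.02372, offset 0.01878.
AQI = 151 + 49/0.02372·0.01878 ≈ 189.80 ⇒ 190.
AQIs: Site C=89, Site B=167, Site E=116, Site M=190. Site C (89) − Site B (167) = -78.

-78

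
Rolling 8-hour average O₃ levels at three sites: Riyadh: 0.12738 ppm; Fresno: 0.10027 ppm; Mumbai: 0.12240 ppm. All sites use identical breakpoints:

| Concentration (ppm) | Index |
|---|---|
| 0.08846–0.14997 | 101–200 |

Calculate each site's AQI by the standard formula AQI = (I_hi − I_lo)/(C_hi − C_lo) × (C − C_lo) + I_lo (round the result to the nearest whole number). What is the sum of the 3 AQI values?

Riyadh 0.12738: bracket 0.08846–0.14997 → index 101–200; slope 99/0.06151, offset 0.03892.
AQI = 101 + 99/0.06151·0.03892 ≈ 163.64 ⇒ 164.
Fresno 0.10027: bracket 0.08846–0.14997 → index 101–200; slope 99/0.06151, offset 0.01181.
AQI = 101 + 99/0.06151·0.01181 ≈ 120.01 ⇒ 120.
Mumbai: row 0.08846–0.14997 (AQI 101–200). (200−101)·(0.12240−0.08846)/(0.14997−0.08846) + 101 = 99·0.03394/0.06151 + 101 ≈ 155.63 → 156.
AQIs: Riyadh=164, Fresno=120, Mumbai=156. Sum = 164 + 120 + 156 = 440.

440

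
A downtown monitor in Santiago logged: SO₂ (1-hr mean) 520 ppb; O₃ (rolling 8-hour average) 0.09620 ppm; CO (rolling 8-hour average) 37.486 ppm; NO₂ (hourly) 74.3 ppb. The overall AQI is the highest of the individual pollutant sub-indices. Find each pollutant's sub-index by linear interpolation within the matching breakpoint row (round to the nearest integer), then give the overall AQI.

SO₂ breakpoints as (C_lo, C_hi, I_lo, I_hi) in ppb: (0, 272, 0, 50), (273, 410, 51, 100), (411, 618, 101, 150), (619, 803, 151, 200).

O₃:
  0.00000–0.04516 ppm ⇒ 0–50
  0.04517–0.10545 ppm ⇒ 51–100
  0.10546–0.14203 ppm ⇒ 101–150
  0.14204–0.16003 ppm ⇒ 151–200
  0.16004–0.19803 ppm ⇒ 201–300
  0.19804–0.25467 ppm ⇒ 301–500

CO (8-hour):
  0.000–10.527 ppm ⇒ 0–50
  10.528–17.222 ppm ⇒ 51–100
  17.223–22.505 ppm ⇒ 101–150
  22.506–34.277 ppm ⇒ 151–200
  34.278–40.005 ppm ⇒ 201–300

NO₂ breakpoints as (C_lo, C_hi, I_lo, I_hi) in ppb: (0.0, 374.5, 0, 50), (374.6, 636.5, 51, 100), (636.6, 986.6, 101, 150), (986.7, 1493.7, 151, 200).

SO₂: row 411–618 (AQI 101–150). (150−101)·(520−411)/(618−411) + 101 = 49·109/207 + 101 ≈ 126.80 → 127.
O₃: 0.09620 ∈ [0.04517, 0.10545] ↔ index [51, 100].
51 + (0.09620−0.04517)·(100−51)/(0.10545−0.04517) = 51 + 0.05103·49/0.06028 ≈ 92.48, so AQI = 92.
CO: 37.486 lies in 34.278–40.005, so I_lo=201, I_hi=300, C_lo=34.278, C_hi=40.005.
(300−201)/(40.005−34.278) × (37.486−34.278) + 201 = 99/5.727 × 3.208 + 201 ≈ 256.46 → 256.
NO₂: 74.3 lies in 0.0–374.5, so I_lo=0, I_hi=50, C_lo=0.0, C_hi=374.5.
(50−0)/(374.5−0.0) × (74.3−0.0) + 0 = 50/374.5 × 74.3 + 0 ≈ 9.92 → 10.
Sub-indices: SO₂→127, O₃→92, CO→256, NO₂→10. Overall AQI = max = 256; dominant pollutant is CO.
AQI 256: Very Unhealthy.

256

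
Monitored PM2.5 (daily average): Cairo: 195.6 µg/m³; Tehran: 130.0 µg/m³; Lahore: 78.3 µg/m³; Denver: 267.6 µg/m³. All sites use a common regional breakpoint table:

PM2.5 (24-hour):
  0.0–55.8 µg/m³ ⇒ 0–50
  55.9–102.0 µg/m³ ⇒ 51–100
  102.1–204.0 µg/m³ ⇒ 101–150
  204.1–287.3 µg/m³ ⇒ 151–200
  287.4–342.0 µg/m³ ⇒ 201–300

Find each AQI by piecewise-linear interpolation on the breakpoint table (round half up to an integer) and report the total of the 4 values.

Cairo: 195.6 ∈ [102.1, 204.0] ↔ index [101, 150].
101 + (195.6−102.1)·(150−101)/(204.0−102.1) = 101 + 93.5·49/101.9 ≈ 145.96, so AQI = 146.
Tehran 130.0: bracket 102.1–204.0 → index 101–150; slope 49/101.9, offset 27.9.
AQI = 101 + 49/101.9·27.9 ≈ 114.42 ⇒ 114.
Lahore: 78.3 lies in 55.9–102.0, so I_lo=51, I_hi=100, C_lo=55.9, C_hi=102.0.
(100−51)/(102.0−55.9) × (78.3−55.9) + 51 = 49/46.1 × 22.4 + 51 ≈ 74.81 → 75.
Denver: 267.6 lies in 204.1–287.3, so I_lo=151, I_hi=200, C_lo=204.1, C_hi=287.3.
(200−151)/(287.3−204.1) × (267.6−204.1) + 151 = 49/83.2 × 63.5 + 151 ≈ 188.40 → 188.
AQIs: Cairo=146, Tehran=114, Lahore=75, Denver=188. Sum = 146 + 114 + 75 + 188 = 523.

523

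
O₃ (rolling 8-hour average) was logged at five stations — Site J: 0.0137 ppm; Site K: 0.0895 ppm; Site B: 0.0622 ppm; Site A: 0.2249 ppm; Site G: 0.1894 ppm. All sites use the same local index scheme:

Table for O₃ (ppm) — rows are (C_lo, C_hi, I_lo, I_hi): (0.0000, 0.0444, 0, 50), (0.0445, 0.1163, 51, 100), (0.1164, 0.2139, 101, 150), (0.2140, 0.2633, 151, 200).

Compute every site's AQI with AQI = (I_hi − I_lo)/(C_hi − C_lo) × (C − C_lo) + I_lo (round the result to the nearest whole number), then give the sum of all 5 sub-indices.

460

Site J: row 0.0000–0.0444 (AQI 0–50). (50−0)·(0.0137−0.0000)/(0.0444−0.0000) + 0 = 50·0.0137/0.0444 + 0 ≈ 15.43 → 15.
Site K: row 0.0445–0.1163 (AQI 51–100). (100−51)·(0.0895−0.0445)/(0.1163−0.0445) + 51 = 49·0.0450/0.0718 + 51 ≈ 81.71 → 82.
Site B: row 0.0445–0.1163 (AQI 51–100). (100−51)·(0.0622−0.0445)/(0.1163−0.0445) + 51 = 49·0.0177/0.0718 + 51 ≈ 63.08 → 63.
Site A 0.2249: bracket 0.2140–0.2633 → index 151–200; slope 49/0.0493, offset 0.0109.
AQI = 151 + 49/0.0493·0.0109 ≈ 161.83 ⇒ 162.
Site G: 0.1894 ∈ [0.1164, 0.2139] ↔ index [101, 150].
101 + (0.1894−0.1164)·(150−101)/(0.2139−0.1164) = 101 + 0.0730·49/0.0975 ≈ 137.69, so AQI = 138.
AQIs: Site J=15, Site K=82, Site B=63, Site A=162, Site G=138. Sum = 15 + 82 + 63 + 162 + 138 = 460.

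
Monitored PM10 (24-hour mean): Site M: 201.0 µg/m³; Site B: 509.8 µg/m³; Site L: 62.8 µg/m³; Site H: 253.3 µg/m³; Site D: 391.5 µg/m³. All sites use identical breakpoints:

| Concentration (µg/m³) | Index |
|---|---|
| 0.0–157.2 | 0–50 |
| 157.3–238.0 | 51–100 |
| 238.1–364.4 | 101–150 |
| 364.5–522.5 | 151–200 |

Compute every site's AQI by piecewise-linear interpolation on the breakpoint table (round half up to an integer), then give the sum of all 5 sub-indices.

Site M 201.0: bracket 157.3–238.0 → index 51–100; slope 49/80.7, offset 43.7.
AQI = 51 + 49/80.7·43.7 ≈ 77.53 ⇒ 78.
Site B 509.8: bracket 364.5–522.5 → index 151–200; slope 49/158.0, offset 145.3.
AQI = 151 + 49/158.0·145.3 ≈ 196.06 ⇒ 196.
Site L: 62.8 lies in 0.0–157.2, so I_lo=0, I_hi=50, C_lo=0.0, C_hi=157.2.
(50−0)/(157.2−0.0) × (62.8−0.0) + 0 = 50/157.2 × 62.8 + 0 ≈ 19.97 → 20.
Site H: 253.3 ∈ [238.1, 364.4] ↔ index [101, 150].
101 + (253.3−238.1)·(150−101)/(364.4−238.1) = 101 + 15.2·49/126.3 ≈ 106.90, so AQI = 107.
Site D: row 364.5–522.5 (AQI 151–200). (200−151)·(391.5−364.5)/(522.5−364.5) + 151 = 49·27.0/158.0 + 151 ≈ 159.37 → 159.
AQIs: Site M=78, Site B=196, Site L=20, Site H=107, Site D=159. Sum = 78 + 196 + 20 + 107 + 159 = 560.

560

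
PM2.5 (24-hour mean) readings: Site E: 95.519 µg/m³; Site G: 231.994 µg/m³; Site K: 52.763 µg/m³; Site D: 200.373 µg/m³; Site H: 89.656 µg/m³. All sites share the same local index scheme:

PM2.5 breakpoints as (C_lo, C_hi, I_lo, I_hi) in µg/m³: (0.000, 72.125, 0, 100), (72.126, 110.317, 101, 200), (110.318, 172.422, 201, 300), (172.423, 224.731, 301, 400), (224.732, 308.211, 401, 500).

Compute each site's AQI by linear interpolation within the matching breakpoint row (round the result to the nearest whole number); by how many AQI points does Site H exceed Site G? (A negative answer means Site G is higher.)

Site E 95.519: bracket 72.126–110.317 → index 101–200; slope 99/38.191, offset 23.393.
AQI = 101 + 99/38.191·23.393 ≈ 161.64 ⇒ 162.
Site G 231.994: bracket 224.732–308.211 → index 401–500; slope 99/83.479, offset 7.262.
AQI = 401 + 99/83.479·7.262 ≈ 409.61 ⇒ 410.
Site K 52.763: bracket 0.000–72.125 → index 0–100; slope 100/72.125, offset 52.763.
AQI = 0 + 100/72.125·52.763 ≈ 73.15 ⇒ 73.
Site D: row 172.423–224.731 (AQI 301–400). (400−301)·(200.373−172.423)/(224.731−172.423) + 301 = 99·27.950/52.308 + 301 ≈ 353.90 → 354.
Site H: row 72.126–110.317 (AQI 101–200). (200−101)·(89.656−72.126)/(110.317−72.126) + 101 = 99·17.530/38.191 + 101 ≈ 146.44 → 146.
AQIs: Site E=162, Site G=410, Site K=73, Site D=354, Site H=146. Site H (146) − Site G (410) = -264.

-264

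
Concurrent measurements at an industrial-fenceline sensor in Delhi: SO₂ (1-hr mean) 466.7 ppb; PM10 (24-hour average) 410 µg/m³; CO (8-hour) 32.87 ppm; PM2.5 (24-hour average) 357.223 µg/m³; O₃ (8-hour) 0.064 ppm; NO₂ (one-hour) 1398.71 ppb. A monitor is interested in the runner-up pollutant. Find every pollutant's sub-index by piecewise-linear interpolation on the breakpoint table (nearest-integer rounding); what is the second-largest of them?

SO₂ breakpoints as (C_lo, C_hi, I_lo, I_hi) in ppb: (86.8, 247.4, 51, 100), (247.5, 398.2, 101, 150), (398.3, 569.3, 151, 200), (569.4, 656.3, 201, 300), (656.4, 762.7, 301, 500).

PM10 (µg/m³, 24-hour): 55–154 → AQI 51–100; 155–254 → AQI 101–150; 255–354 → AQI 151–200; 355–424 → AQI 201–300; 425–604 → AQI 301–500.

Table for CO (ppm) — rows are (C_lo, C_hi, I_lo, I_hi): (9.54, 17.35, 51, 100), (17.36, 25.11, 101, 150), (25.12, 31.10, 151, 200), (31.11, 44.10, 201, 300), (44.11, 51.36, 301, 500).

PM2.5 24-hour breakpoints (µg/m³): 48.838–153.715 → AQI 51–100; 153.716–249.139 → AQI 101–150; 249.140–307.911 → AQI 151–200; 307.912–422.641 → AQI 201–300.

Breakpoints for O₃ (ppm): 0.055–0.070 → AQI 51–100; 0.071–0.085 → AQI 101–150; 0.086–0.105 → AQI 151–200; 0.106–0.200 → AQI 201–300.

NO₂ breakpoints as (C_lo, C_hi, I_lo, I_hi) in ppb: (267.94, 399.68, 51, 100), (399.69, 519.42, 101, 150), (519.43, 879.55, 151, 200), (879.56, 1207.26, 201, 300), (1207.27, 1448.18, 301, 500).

280

SO₂ 466.7: bracket 398.3–569.3 → index 151–200; slope 49/171.0, offset 68.4.
AQI = 151 + 49/171.0·68.4 ≈ 170.60 ⇒ 171.
PM10: 410 lies in 355–424, so I_lo=201, I_hi=300, C_lo=355, C_hi=424.
(300−201)/(424−355) × (410−355) + 201 = 99/69 × 55 + 201 ≈ 279.91 → 280.
CO 32.87: bracket 31.11–44.10 → index 201–300; slope 99/12.99, offset 1.76.
AQI = 201 + 99/12.99·1.76 ≈ 214.41 ⇒ 214.
PM2.5: 357.223 lies in 307.912–422.641, so I_lo=201, I_hi=300, C_lo=307.912, C_hi=422.641.
(300−201)/(422.641−307.912) × (357.223−307.912) + 201 = 99/114.729 × 49.311 + 201 ≈ 243.55 → 244.
O₃ 0.064: bracket 0.055–0.070 → index 51–100; slope 49/0.015, offset 0.009.
AQI = 51 + 49/0.015·0.009 ≈ 80.40 ⇒ 80.
NO₂: 1398.71 lies in 1207.27–1448.18, so I_lo=301, I_hi=500, C_lo=1207.27, C_hi=1448.18.
(500−301)/(1448.18−1207.27) × (1398.71−1207.27) + 301 = 199/240.91 × 191.44 + 301 ≈ 459.14 → 459.
Sub-indices: SO₂→171, PM10→280, CO→214, PM2.5→244, O₃→80, NO₂→459. Ranked high→low: 459, 280, 244, 214, 171, 80. Second-highest sub-index = 280.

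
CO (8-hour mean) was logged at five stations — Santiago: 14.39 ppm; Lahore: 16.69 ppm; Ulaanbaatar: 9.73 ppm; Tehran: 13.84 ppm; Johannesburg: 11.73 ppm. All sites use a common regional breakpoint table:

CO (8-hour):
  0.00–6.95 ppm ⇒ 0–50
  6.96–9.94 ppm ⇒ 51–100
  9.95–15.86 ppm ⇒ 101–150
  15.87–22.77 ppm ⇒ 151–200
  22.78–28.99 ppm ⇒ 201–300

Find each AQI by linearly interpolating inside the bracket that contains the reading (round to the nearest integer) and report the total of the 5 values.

641

Santiago: 14.39 ∈ [9.95, 15.86] ↔ index [101, 150].
101 + (14.39−9.95)·(150−101)/(15.86−9.95) = 101 + 4.44·49/5.91 ≈ 137.81, so AQI = 138.
Lahore: 16.69 ∈ [15.87, 22.77] ↔ index [151, 200].
151 + (16.69−15.87)·(200−151)/(22.77−15.87) = 151 + 0.82·49/6.90 ≈ 156.82, so AQI = 157.
Ulaanbaatar 9.73: bracket 6.96–9.94 → index 51–100; slope 49/2.98, offset 2.77.
AQI = 51 + 49/2.98·2.77 ≈ 96.55 ⇒ 97.
Tehran: row 9.95–15.86 (AQI 101–150). (150−101)·(13.84−9.95)/(15.86−9.95) + 101 = 49·3.89/5.91 + 101 ≈ 133.25 → 133.
Johannesburg: 11.73 ∈ [9.95, 15.86] ↔ index [101, 150].
101 + (11.73−9.95)·(150−101)/(15.86−9.95) = 101 + 1.78·49/5.91 ≈ 115.76, so AQI = 116.
AQIs: Santiago=138, Lahore=157, Ulaanbaatar=97, Tehran=133, Johannesburg=116. Sum = 138 + 157 + 97 + 133 + 116 = 641.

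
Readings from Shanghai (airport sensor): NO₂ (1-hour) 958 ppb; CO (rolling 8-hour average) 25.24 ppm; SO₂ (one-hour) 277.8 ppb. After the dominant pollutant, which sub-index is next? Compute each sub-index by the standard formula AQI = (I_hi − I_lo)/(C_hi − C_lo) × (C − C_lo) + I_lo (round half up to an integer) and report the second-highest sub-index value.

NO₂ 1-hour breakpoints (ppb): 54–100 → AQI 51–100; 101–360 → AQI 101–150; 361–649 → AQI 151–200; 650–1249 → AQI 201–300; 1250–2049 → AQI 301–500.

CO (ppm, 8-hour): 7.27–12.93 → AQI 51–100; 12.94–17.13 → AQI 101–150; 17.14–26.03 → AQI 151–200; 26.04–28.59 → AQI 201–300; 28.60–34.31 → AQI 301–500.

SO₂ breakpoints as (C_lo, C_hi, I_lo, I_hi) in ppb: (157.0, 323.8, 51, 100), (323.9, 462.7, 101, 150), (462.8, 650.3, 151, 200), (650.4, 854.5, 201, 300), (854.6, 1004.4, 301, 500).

NO₂: row 650–1249 (AQI 201–300). (300−201)·(958−650)/(1249−650) + 201 = 99·308/599 + 201 ≈ 251.90 → 252.
CO: 25.24 lies in 17.14–26.03, so I_lo=151, I_hi=200, C_lo=17.14, C_hi=26.03.
(200−151)/(26.03−17.14) × (25.24−17.14) + 151 = 49/8.89 × 8.10 + 151 ≈ 195.65 → 196.
SO₂: row 157.0–323.8 (AQI 51–100). (100−51)·(277.8−157.0)/(323.8−157.0) + 51 = 49·120.8/166.8 + 51 ≈ 86.49 → 86.
Sub-indices: NO₂→252, CO→196, SO₂→86. Ranked high→low: 252, 196, 86. Second-highest sub-index = 196.

196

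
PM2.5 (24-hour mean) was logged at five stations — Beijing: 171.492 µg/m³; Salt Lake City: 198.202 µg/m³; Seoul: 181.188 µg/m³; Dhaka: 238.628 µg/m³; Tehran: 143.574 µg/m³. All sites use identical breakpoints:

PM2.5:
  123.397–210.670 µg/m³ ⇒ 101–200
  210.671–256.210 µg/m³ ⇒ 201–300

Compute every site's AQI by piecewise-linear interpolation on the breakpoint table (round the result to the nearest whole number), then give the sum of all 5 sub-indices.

Beijing 171.492: bracket 123.397–210.670 → index 101–200; slope 99/87.273, offset 48.095.
AQI = 101 + 99/87.273·48.095 ≈ 155.56 ⇒ 156.
Salt Lake City 198.202: bracket 123.397–210.670 → index 101–200; slope 99/87.273, offset 74.805.
AQI = 101 + 99/87.273·74.805 ≈ 185.86 ⇒ 186.
Seoul: row 123.397–210.670 (AQI 101–200). (200−101)·(181.188−123.397)/(210.670−123.397) + 101 = 99·57.791/87.273 + 101 ≈ 166.56 → 167.
Dhaka: 238.628 lies in 210.671–256.210, so I_lo=201, I_hi=300, C_lo=210.671, C_hi=256.210.
(300−201)/(256.210−210.671) × (238.628−210.671) + 201 = 99/45.539 × 27.957 + 201 ≈ 261.78 → 262.
Tehran: 143.574 ∈ [123.397, 210.670] ↔ index [101, 200].
101 + (143.574−123.397)·(200−101)/(210.670−123.397) = 101 + 20.177·99/87.273 ≈ 123.89, so AQI = 124.
AQIs: Beijing=156, Salt Lake City=186, Seoul=167, Dhaka=262, Tehran=124. Sum = 156 + 186 + 167 + 262 + 124 = 895.

895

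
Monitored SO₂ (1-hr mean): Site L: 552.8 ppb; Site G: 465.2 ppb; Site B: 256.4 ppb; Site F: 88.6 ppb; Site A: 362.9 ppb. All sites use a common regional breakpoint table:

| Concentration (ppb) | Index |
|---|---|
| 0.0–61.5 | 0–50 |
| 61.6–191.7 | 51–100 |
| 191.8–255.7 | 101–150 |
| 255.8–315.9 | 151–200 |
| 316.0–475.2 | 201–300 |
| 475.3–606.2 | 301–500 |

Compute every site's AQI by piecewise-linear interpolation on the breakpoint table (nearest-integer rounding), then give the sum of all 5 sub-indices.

1155

Site L: 552.8 ∈ [475.3, 606.2] ↔ index [301, 500].
301 + (552.8−475.3)·(500−301)/(606.2−475.3) = 301 + 77.5·199/130.9 ≈ 418.82, so AQI = 419.
Site G 465.2: bracket 316.0–475.2 → index 201–300; slope 99/159.2, offset 149.2.
AQI = 201 + 99/159.2·149.2 ≈ 293.78 ⇒ 294.
Site B: 256.4 ∈ [255.8, 315.9] ↔ index [151, 200].
151 + (256.4−255.8)·(200−151)/(315.9−255.8) = 151 + 0.6·49/60.1 ≈ 151.49, so AQI = 151.
Site F: row 61.6–191.7 (AQI 51–100). (100−51)·(88.6−61.6)/(191.7−61.6) + 51 = 49·27.0/130.1 + 51 ≈ 61.17 → 61.
Site A 362.9: bracket 316.0–475.2 → index 201–300; slope 99/159.2, offset 46.9.
AQI = 201 + 99/159.2·46.9 ≈ 230.17 ⇒ 230.
AQIs: Site L=419, Site G=294, Site B=151, Site F=61, Site A=230. Sum = 419 + 294 + 151 + 61 + 230 = 1155.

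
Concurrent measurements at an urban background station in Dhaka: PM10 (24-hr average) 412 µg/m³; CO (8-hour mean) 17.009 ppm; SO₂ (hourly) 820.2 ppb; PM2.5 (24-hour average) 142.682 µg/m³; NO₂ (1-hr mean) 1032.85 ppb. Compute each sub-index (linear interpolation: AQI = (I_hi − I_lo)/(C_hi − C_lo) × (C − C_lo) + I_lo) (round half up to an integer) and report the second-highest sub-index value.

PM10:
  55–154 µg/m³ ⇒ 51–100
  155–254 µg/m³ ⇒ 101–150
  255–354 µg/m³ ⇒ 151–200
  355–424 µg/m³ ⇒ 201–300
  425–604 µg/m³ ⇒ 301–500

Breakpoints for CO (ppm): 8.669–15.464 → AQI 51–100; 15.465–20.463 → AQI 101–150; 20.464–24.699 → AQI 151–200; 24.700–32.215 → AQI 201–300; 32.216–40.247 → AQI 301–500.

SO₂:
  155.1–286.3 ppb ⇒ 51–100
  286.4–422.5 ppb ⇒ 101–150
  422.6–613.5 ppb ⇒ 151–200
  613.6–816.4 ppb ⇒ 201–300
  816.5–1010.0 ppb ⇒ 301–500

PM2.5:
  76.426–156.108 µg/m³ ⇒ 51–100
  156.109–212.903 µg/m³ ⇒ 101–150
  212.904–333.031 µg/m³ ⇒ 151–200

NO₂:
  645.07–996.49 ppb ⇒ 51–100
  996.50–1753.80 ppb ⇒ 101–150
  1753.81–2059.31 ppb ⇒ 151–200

283

PM10: row 355–424 (AQI 201–300). (300−201)·(412−355)/(424−355) + 201 = 99·57/69 + 201 ≈ 282.78 → 283.
CO: 17.009 lies in 15.465–20.463, so I_lo=101, I_hi=150, C_lo=15.465, C_hi=20.463.
(150−101)/(20.463−15.465) × (17.009−15.465) + 101 = 49/4.998 × 1.544 + 101 ≈ 116.14 → 116.
SO₂ 820.2: bracket 816.5–1010.0 → index 301–500; slope 199/193.5, offset 3.7.
AQI = 301 + 199/193.5·3.7 ≈ 304.81 ⇒ 305.
PM2.5: row 76.426–156.108 (AQI 51–100). (100−51)·(142.682−76.426)/(156.108−76.426) + 51 = 49·66.256/79.682 + 51 ≈ 91.74 → 92.
NO₂ 1032.85: bracket 996.50–1753.80 → index 101–150; slope 49/757.30, offset 36.35.
AQI = 101 + 49/757.30·36.35 ≈ 103.35 ⇒ 103.
Sub-indices: PM10→283, CO→116, SO₂→305, PM2.5→92, NO₂→103. Ranked high→low: 305, 283, 116, 103, 92. Second-highest sub-index = 283.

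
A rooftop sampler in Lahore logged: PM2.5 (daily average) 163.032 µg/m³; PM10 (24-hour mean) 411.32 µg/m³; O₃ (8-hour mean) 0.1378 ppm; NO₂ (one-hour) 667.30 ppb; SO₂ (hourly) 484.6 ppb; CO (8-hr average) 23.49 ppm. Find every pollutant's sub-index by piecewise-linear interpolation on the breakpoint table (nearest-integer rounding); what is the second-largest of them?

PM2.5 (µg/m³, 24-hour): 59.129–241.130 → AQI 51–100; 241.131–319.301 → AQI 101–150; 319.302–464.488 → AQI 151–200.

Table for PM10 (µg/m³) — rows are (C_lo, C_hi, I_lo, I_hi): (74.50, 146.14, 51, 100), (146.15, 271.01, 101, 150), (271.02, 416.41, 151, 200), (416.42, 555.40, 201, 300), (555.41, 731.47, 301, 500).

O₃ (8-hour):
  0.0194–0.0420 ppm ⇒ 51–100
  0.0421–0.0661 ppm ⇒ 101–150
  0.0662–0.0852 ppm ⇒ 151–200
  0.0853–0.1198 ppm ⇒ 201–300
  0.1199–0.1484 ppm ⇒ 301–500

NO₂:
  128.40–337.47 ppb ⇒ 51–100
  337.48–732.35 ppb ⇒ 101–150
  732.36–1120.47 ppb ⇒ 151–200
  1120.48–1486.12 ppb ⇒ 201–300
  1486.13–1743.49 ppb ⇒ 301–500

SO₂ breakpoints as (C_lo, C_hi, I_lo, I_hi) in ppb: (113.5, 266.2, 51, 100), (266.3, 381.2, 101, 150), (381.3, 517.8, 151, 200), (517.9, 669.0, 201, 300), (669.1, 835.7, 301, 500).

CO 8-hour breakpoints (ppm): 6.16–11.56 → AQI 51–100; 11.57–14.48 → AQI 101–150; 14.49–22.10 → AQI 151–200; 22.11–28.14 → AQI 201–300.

224

PM2.5: 163.032 ∈ [59.129, 241.130] ↔ index [51, 100].
51 + (163.032−59.129)·(100−51)/(241.130−59.129) = 51 + 103.903·49/182.001 ≈ 78.97, so AQI = 79.
PM10: 411.32 lies in 271.02–416.41, so I_lo=151, I_hi=200, C_lo=271.02, C_hi=416.41.
(200−151)/(416.41−271.02) × (411.32−271.02) + 151 = 49/145.39 × 140.30 + 151 ≈ 198.28 → 198.
O₃ 0.1378: bracket 0.1199–0.1484 → index 301–500; slope 199/0.0285, offset 0.0179.
AQI = 301 + 199/0.0285·0.0179 ≈ 425.99 ⇒ 426.
NO₂ 667.30: bracket 337.48–732.35 → index 101–150; slope 49/394.87, offset 329.82.
AQI = 101 + 49/394.87·329.82 ≈ 141.93 ⇒ 142.
SO₂: 484.6 ∈ [381.3, 517.8] ↔ index [151, 200].
151 + (484.6−381.3)·(200−151)/(517.8−381.3) = 151 + 103.3·49/136.5 ≈ 188.08, so AQI = 188.
CO: row 22.11–28.14 (AQI 201–300). (300−201)·(23.49−22.11)/(28.14−22.11) + 201 = 99·1.38/6.03 + 201 ≈ 223.66 → 224.
Sub-indices: PM2.5→79, PM10→198, O₃→426, NO₂→142, SO₂→188, CO→224. Ranked high→low: 426, 224, 198, 188, 142, 79. Second-highest sub-index = 224.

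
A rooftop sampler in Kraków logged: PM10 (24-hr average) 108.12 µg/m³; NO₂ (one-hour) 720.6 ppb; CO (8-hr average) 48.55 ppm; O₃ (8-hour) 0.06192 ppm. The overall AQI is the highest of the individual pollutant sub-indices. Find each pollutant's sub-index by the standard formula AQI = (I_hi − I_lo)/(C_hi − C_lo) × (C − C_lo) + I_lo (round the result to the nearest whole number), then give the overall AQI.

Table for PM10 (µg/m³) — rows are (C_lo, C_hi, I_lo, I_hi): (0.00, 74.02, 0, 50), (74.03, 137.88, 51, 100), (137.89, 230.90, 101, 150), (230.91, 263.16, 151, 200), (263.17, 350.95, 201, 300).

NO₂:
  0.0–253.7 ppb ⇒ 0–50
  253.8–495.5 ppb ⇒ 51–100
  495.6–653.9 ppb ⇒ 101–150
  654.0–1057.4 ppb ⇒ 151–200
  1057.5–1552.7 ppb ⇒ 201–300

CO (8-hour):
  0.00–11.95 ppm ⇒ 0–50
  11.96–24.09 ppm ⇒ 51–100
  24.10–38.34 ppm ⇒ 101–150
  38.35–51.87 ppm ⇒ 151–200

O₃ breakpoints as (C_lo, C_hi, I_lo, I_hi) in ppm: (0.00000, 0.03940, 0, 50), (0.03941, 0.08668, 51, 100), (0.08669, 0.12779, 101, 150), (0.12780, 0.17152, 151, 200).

PM10: 108.12 lies in 74.03–137.88, so I_lo=51, I_hi=100, C_lo=74.03, C_hi=137.88.
(100−51)/(137.88−74.03) × (108.12−74.03) + 51 = 49/63.85 × 34.09 + 51 ≈ 77.16 → 77.
NO₂: row 654.0–1057.4 (AQI 151–200). (200−151)·(720.6−654.0)/(1057.4−654.0) + 151 = 49·66.6/403.4 + 151 ≈ 159.09 → 159.
CO: 48.55 ∈ [38.35, 51.87] ↔ index [151, 200].
151 + (48.55−38.35)·(200−151)/(51.87−38.35) = 151 + 10.20·49/13.52 ≈ 187.97, so AQI = 188.
O₃: 0.06192 lies in 0.03941–0.08668, so I_lo=51, I_hi=100, C_lo=0.03941, C_hi=0.08668.
(100−51)/(0.08668−0.03941) × (0.06192−0.03941) + 51 = 49/0.04727 × 0.02251 + 51 ≈ 74.33 → 74.
Sub-indices: PM10→77, NO₂→159, CO→188, O₃→74. Overall AQI = max = 188; dominant pollutant is CO.

188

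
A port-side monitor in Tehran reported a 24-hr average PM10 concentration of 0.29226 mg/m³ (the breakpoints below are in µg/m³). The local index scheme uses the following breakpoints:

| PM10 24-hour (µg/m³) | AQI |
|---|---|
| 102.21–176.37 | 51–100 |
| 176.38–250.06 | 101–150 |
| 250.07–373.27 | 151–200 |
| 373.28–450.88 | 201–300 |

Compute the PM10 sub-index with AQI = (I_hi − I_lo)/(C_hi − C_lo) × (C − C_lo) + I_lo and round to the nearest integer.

Convert: 0.29226 mg/m³ = 292.26 µg/m³.
PM10: 292.26 ∈ [250.07, 373.27] ↔ index [151, 200].
151 + (292.26−250.07)·(200−151)/(373.27−250.07) = 151 + 42.19·49/123.20 ≈ 167.78, so AQI = 168.

168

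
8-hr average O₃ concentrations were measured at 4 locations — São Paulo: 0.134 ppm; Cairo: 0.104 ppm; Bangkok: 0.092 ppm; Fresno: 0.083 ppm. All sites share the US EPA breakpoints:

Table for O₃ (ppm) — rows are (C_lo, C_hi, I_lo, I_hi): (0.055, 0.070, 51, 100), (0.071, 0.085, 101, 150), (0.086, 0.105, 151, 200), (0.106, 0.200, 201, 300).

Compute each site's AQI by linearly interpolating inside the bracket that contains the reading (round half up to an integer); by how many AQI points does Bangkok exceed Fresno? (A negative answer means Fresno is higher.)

23

São Paulo: row 0.106–0.200 (AQI 201–300). (300−201)·(0.134−0.106)/(0.200−0.106) + 201 = 99·0.028/0.094 + 201 ≈ 230.49 → 230.
Cairo 0.104: bracket 0.086–0.105 → index 151–200; slope 49/0.019, offset 0.018.
AQI = 151 + 49/0.019·0.018 ≈ 197.42 ⇒ 197.
Bangkok 0.092: bracket 0.086–0.105 → index 151–200; slope 49/0.019, offset 0.006.
AQI = 151 + 49/0.019·0.006 ≈ 166.47 ⇒ 166.
Fresno: row 0.071–0.085 (AQI 101–150). (150−101)·(0.083−0.071)/(0.085−0.071) + 101 = 49·0.012/0.014 + 101 ≈ 143.00 → 143.
AQIs: São Paulo=230, Cairo=197, Bangkok=166, Fresno=143. Bangkok (166) − Fresno (143) = 23.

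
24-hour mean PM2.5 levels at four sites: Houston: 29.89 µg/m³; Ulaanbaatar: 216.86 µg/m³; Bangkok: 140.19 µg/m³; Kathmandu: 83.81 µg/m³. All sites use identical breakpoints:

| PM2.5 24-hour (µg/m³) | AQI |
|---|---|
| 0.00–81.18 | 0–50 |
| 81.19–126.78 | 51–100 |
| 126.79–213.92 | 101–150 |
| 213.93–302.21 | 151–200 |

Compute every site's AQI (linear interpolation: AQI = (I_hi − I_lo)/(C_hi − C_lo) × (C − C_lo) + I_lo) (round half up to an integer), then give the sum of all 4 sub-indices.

334

Houston: 29.89 lies in 0.00–81.18, so I_lo=0, I_hi=50, C_lo=0.00, C_hi=81.18.
(50−0)/(81.18−0.00) × (29.89−0.00) + 0 = 50/81.18 × 29.89 + 0 ≈ 18.41 → 18.
Ulaanbaatar: 216.86 ∈ [213.93, 302.21] ↔ index [151, 200].
151 + (216.86−213.93)·(200−151)/(302.21−213.93) = 151 + 2.93·49/88.28 ≈ 152.63, so AQI = 153.
Bangkok: 140.19 ∈ [126.79, 213.92] ↔ index [101, 150].
101 + (140.19−126.79)·(150−101)/(213.92−126.79) = 101 + 13.40·49/87.13 ≈ 108.54, so AQI = 109.
Kathmandu: 83.81 ∈ [81.19, 126.78] ↔ index [51, 100].
51 + (83.81−81.19)·(100−51)/(126.78−81.19) = 51 + 2.62·49/45.59 ≈ 53.82, so AQI = 54.
AQIs: Houston=18, Ulaanbaatar=153, Bangkok=109, Kathmandu=54. Sum = 18 + 153 + 109 + 54 = 334.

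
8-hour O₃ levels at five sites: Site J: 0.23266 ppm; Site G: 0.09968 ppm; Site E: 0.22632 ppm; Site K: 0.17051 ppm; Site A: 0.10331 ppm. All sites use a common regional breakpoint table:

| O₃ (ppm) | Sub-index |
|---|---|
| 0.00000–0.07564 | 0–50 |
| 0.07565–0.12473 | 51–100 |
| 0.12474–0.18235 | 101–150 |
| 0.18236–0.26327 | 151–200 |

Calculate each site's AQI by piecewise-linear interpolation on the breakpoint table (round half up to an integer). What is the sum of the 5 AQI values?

Site J: row 0.18236–0.26327 (AQI 151–200). (200−151)·(0.23266−0.18236)/(0.26327−0.18236) + 151 = 49·0.05030/0.08091 + 151 ≈ 181.46 → 181.
Site G: 0.09968 ∈ [0.07565, 0.12473] ↔ index [51, 100].
51 + (0.09968−0.07565)·(100−51)/(0.12473−0.07565) = 51 + 0.02403·49/0.04908 ≈ 74.99, so AQI = 75.
Site E: 0.22632 ∈ [0.18236, 0.26327] ↔ index [151, 200].
151 + (0.22632−0.18236)·(200−151)/(0.26327−0.18236) = 151 + 0.04396·49/0.08091 ≈ 177.62, so AQI = 178.
Site K 0.17051: bracket 0.12474–0.18235 → index 101–150; slope 49/0.05761, offset 0.04577.
AQI = 101 + 49/0.05761·0.04577 ≈ 139.93 ⇒ 140.
Site A: 0.10331 ∈ [0.07565, 0.12473] ↔ index [51, 100].
51 + (0.10331−0.07565)·(100−51)/(0.12473−0.07565) = 51 + 0.02766·49/0.04908 ≈ 78.61, so AQI = 79.
AQIs: Site J=181, Site G=75, Site E=178, Site K=140, Site A=79. Sum = 181 + 75 + 178 + 140 + 79 = 653.

653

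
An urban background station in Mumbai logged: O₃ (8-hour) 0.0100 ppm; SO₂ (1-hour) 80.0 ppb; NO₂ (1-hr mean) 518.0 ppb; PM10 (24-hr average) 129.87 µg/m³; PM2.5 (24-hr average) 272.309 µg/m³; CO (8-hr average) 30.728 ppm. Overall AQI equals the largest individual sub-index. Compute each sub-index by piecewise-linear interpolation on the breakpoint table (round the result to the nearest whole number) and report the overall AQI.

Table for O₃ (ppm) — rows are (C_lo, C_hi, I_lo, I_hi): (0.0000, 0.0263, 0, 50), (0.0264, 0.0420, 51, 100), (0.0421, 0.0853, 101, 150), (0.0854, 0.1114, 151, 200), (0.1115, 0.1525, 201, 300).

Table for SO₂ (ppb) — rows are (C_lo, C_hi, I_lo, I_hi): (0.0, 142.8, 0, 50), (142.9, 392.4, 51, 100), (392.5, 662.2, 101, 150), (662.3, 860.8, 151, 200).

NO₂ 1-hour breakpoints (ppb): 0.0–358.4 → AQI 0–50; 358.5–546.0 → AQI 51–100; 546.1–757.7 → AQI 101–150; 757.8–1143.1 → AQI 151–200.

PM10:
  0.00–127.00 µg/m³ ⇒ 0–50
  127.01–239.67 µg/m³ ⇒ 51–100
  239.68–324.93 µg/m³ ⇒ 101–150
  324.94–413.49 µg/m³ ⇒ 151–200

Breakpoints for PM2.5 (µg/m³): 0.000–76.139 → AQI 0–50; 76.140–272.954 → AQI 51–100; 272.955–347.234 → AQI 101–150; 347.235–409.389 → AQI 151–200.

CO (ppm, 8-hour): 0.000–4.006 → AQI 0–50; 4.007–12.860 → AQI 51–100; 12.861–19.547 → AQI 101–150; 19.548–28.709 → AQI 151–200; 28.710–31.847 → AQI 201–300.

265

O₃: 0.0100 ∈ [0.0000, 0.0263] ↔ index [0, 50].
0 + (0.0100−0.0000)·(50−0)/(0.0263−0.0000) = 0 + 0.0100·50/0.0263 ≈ 19.01, so AQI = 19.
SO₂ 80.0: bracket 0.0–142.8 → index 0–50; slope 50/142.8, offset 80.0.
AQI = 0 + 50/142.8·80.0 ≈ 28.01 ⇒ 28.
NO₂: 518.0 lies in 358.5–546.0, so I_lo=51, I_hi=100, C_lo=358.5, C_hi=546.0.
(100−51)/(546.0−358.5) × (518.0−358.5) + 51 = 49/187.5 × 159.5 + 51 ≈ 92.68 → 93.
PM10 129.87: bracket 127.01–239.67 → index 51–100; slope 49/112.66, offset 2.86.
AQI = 51 + 49/112.66·2.86 ≈ 52.24 ⇒ 52.
PM2.5: row 76.140–272.954 (AQI 51–100). (100−51)·(272.309−76.140)/(272.954−76.140) + 51 = 49·196.169/196.814 + 51 ≈ 99.84 → 100.
CO: 30.728 ∈ [28.710, 31.847] ↔ index [201, 300].
201 + (30.728−28.710)·(300−201)/(31.847−28.710) = 201 + 2.018·99/3.137 ≈ 264.69, so AQI = 265.
Sub-indices: O₃→19, SO₂→28, NO₂→93, PM10→52, PM2.5→100, CO→265. Overall AQI = max = 265; dominant pollutant is CO.
AQI 265: Very Unhealthy.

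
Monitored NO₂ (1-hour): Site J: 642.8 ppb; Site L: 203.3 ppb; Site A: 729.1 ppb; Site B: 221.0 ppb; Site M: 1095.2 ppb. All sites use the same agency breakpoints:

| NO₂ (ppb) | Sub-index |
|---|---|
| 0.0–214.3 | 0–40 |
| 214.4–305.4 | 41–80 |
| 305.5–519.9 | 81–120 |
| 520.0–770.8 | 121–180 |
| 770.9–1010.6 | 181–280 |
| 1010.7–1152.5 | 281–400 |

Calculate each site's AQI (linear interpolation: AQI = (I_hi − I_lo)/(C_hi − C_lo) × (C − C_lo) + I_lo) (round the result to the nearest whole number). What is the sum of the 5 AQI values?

754

Site J: 642.8 lies in 520.0–770.8, so I_lo=121, I_hi=180, C_lo=520.0, C_hi=770.8.
(180−121)/(770.8−520.0) × (642.8−520.0) + 121 = 59/250.8 × 122.8 + 121 ≈ 149.89 → 150.
Site L: 203.3 lies in 0.0–214.3, so I_lo=0, I_hi=40, C_lo=0.0, C_hi=214.3.
(40−0)/(214.3−0.0) × (203.3−0.0) + 0 = 40/214.3 × 203.3 + 0 ≈ 37.95 → 38.
Site A: 729.1 ∈ [520.0, 770.8] ↔ index [121, 180].
121 + (729.1−520.0)·(180−121)/(770.8−520.0) = 121 + 209.1·59/250.8 ≈ 170.19, so AQI = 170.
Site B: row 214.4–305.4 (AQI 41–80). (80−41)·(221.0−214.4)/(305.4−214.4) + 41 = 39·6.6/91.0 + 41 ≈ 43.83 → 44.
Site M 1095.2: bracket 1010.7–1152.5 → index 281–400; slope 119/141.8, offset 84.5.
AQI = 281 + 119/141.8·84.5 ≈ 351.91 ⇒ 352.
AQIs: Site J=150, Site L=38, Site A=170, Site B=44, Site M=352. Sum = 150 + 38 + 170 + 44 + 352 = 754.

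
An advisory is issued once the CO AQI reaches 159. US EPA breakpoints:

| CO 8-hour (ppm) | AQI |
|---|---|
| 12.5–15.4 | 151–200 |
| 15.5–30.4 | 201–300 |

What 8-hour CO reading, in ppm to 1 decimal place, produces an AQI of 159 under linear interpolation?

13.0

AQI 159 lies in the 151–200 band, which corresponds to 12.5–15.4 ppm.
C = 12.5 + (159−151)×(15.4−12.5)/(200−151) = 12.5 + 8×2.9/49 ≈ 12.973 ppm → 13.0 ppm to 1 dp.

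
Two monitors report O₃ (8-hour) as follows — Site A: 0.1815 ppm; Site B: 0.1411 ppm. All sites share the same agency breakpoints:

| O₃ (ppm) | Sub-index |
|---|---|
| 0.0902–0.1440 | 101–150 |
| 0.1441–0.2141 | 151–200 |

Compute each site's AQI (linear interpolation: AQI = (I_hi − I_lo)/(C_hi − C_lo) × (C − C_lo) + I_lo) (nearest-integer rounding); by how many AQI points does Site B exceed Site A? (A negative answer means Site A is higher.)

-30

Site A: 0.1815 ∈ [0.1441, 0.2141] ↔ index [151, 200].
151 + (0.1815−0.1441)·(200−151)/(0.2141−0.1441) = 151 + 0.0374·49/0.0700 ≈ 177.18, so AQI = 177.
Site B: 0.1411 lies in 0.0902–0.1440, so I_lo=101, I_hi=150, C_lo=0.0902, C_hi=0.1440.
(150−101)/(0.1440−0.0902) × (0.1411−0.0902) + 101 = 49/0.0538 × 0.0509 + 101 ≈ 147.36 → 147.
AQIs: Site A=177, Site B=147. Site B (147) − Site A (177) = -30.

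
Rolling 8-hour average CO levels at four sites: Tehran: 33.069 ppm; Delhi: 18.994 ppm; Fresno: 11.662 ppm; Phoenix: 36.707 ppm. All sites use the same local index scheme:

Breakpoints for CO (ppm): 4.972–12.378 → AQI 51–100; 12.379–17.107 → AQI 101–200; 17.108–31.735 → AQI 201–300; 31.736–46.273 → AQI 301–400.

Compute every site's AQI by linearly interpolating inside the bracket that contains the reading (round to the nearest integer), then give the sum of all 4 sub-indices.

Tehran: 33.069 lies in 31.736–46.273, so I_lo=301, I_hi=400, C_lo=31.736, C_hi=46.273.
(400−301)/(46.273−31.736) × (33.069−31.736) + 301 = 99/14.537 × 1.333 + 301 ≈ 310.08 → 310.
Delhi 18.994: bracket 17.108–31.735 → index 201–300; slope 99/14.627, offset 1.886.
AQI = 201 + 99/14.627·1.886 ≈ 213.77 ⇒ 214.
Fresno 11.662: bracket 4.972–12.378 → index 51–100; slope 49/7.406, offset 6.690.
AQI = 51 + 49/7.406·6.690 ≈ 95.26 ⇒ 95.
Phoenix: 36.707 ∈ [31.736, 46.273] ↔ index [301, 400].
301 + (36.707−31.736)·(400−301)/(46.273−31.736) = 301 + 4.971·99/14.537 ≈ 334.85, so AQI = 335.
AQIs: Tehran=310, Delhi=214, Fresno=95, Phoenix=335. Sum = 310 + 214 + 95 + 335 = 954.

954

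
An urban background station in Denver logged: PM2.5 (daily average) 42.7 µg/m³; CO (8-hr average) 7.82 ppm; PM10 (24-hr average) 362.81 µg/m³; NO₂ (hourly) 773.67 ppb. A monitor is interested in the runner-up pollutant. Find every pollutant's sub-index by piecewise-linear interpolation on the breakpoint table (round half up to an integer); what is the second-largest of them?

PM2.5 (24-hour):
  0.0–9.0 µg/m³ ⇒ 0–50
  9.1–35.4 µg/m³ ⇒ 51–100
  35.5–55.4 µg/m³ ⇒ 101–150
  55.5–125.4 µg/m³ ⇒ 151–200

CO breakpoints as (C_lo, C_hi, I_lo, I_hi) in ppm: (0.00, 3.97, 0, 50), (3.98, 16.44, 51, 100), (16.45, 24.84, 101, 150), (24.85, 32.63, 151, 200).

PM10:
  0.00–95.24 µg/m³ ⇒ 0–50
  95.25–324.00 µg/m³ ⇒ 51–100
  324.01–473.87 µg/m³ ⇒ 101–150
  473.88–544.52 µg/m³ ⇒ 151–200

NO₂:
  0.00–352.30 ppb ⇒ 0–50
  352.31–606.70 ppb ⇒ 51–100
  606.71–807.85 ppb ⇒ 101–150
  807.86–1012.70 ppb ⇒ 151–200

119

PM2.5: 42.7 ∈ [35.5, 55.4] ↔ index [101, 150].
101 + (42.7−35.5)·(150−101)/(55.4−35.5) = 101 + 7.2·49/19.9 ≈ 118.73, so AQI = 119.
CO: row 3.98–16.44 (AQI 51–100). (100−51)·(7.82−3.98)/(16.44−3.98) + 51 = 49·3.84/12.46 + 51 ≈ 66.10 → 66.
PM10 362.81: bracket 324.01–473.87 → index 101–150; slope 49/149.86, offset 38.80.
AQI = 101 + 49/149.86·38.80 ≈ 113.69 ⇒ 114.
NO₂: row 606.71–807.85 (AQI 101–150). (150−101)·(773.67−606.71)/(807.85−606.71) + 101 = 49·166.96/201.14 + 101 ≈ 141.67 → 142.
Sub-indices: PM2.5→119, CO→66, PM10→114, NO₂→142. Ranked high→low: 142, 119, 114, 66. Second-highest sub-index = 119.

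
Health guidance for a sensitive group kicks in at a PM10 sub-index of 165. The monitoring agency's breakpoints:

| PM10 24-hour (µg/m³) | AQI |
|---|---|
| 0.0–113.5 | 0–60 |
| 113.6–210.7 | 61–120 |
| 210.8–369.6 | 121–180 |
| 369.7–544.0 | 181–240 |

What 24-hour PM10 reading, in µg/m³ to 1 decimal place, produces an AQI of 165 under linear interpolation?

329.2

AQI 165 lies in the 121–180 band, which corresponds to 210.8–369.6 µg/m³.
C = 210.8 + (165−121)×(369.6−210.8)/(180−121) = 210.8 + 44×158.8/59 ≈ 329.227 µg/m³ → 329.2 µg/m³ to 1 dp.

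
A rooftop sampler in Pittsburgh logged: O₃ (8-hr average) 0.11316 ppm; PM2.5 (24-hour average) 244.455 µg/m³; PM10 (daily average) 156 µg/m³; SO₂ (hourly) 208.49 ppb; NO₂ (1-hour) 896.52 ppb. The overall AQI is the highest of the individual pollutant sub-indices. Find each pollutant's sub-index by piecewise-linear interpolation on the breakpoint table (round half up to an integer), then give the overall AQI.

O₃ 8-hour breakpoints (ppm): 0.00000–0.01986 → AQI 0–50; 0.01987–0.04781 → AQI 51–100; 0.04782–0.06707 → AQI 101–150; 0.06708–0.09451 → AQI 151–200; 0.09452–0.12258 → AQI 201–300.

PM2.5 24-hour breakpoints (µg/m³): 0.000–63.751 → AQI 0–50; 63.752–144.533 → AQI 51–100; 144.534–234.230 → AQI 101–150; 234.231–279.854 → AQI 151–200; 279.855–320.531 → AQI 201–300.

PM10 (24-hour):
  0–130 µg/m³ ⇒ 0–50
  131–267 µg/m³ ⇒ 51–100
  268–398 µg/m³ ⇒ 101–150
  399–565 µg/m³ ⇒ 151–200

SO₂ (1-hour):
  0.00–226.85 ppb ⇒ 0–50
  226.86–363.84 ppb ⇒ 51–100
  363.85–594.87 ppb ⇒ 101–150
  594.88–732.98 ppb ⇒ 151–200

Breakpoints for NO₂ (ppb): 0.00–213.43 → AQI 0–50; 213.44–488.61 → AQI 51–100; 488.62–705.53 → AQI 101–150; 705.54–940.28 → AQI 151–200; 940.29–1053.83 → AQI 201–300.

267

O₃: 0.11316 lies in 0.09452–0.12258, so I_lo=201, I_hi=300, C_lo=0.09452, C_hi=0.12258.
(300−201)/(0.12258−0.09452) × (0.11316−0.09452) + 201 = 99/0.02806 × 0.01864 + 201 ≈ 266.76 → 267.
PM2.5: 244.455 ∈ [234.231, 279.854] ↔ index [151, 200].
151 + (244.455−234.231)·(200−151)/(279.854−234.231) = 151 + 10.224·49/45.623 ≈ 161.98, so AQI = 162.
PM10: row 131–267 (AQI 51–100). (100−51)·(156−131)/(267−131) + 51 = 49·25/136 + 51 ≈ 60.01 → 60.
SO₂ 208.49: bracket 0.00–226.85 → index 0–50; slope 50/226.85, offset 208.49.
AQI = 0 + 50/226.85·208.49 ≈ 45.95 ⇒ 46.
NO₂: 896.52 ∈ [705.54, 940.28] ↔ index [151, 200].
151 + (896.52−705.54)·(200−151)/(940.28−705.54) = 151 + 190.98·49/234.74 ≈ 190.87, so AQI = 191.
Sub-indices: O₃→267, PM2.5→162, PM10→60, SO₂→46, NO₂→191. Overall AQI = max = 267; dominant pollutant is O₃.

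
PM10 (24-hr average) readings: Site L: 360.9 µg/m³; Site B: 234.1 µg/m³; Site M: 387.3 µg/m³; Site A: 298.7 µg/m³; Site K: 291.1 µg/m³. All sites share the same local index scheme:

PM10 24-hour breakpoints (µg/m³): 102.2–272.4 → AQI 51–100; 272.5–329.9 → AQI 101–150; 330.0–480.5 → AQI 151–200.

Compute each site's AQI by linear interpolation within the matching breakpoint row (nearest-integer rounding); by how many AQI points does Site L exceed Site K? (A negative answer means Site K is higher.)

Site L: 360.9 lies in 330.0–480.5, so I_lo=151, I_hi=200, C_lo=330.0, C_hi=480.5.
(200−151)/(480.5−330.0) × (360.9−330.0) + 151 = 49/150.5 × 30.9 + 151 ≈ 161.06 → 161.
Site B: 234.1 lies in 102.2–272.4, so I_lo=51, I_hi=100, C_lo=102.2, C_hi=272.4.
(100−51)/(272.4−102.2) × (234.1−102.2) + 51 = 49/170.2 × 131.9 + 51 ≈ 88.97 → 89.
Site M: 387.3 ∈ [330.0, 480.5] ↔ index [151, 200].
151 + (387.3−330.0)·(200−151)/(480.5−330.0) = 151 + 57.3·49/150.5 ≈ 169.66, so AQI = 170.
Site A: 298.7 lies in 272.5–329.9, so I_lo=101, I_hi=150, C_lo=272.5, C_hi=329.9.
(150−101)/(329.9−272.5) × (298.7−272.5) + 101 = 49/57.4 × 26.2 + 101 ≈ 123.37 → 123.
Site K: row 272.5–329.9 (AQI 101–150). (150−101)·(291.1−272.5)/(329.9−272.5) + 101 = 49·18.6/57.4 + 101 ≈ 116.88 → 117.
AQIs: Site L=161, Site B=89, Site M=170, Site A=123, Site K=117. Site L (161) − Site K (117) = 44.

44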